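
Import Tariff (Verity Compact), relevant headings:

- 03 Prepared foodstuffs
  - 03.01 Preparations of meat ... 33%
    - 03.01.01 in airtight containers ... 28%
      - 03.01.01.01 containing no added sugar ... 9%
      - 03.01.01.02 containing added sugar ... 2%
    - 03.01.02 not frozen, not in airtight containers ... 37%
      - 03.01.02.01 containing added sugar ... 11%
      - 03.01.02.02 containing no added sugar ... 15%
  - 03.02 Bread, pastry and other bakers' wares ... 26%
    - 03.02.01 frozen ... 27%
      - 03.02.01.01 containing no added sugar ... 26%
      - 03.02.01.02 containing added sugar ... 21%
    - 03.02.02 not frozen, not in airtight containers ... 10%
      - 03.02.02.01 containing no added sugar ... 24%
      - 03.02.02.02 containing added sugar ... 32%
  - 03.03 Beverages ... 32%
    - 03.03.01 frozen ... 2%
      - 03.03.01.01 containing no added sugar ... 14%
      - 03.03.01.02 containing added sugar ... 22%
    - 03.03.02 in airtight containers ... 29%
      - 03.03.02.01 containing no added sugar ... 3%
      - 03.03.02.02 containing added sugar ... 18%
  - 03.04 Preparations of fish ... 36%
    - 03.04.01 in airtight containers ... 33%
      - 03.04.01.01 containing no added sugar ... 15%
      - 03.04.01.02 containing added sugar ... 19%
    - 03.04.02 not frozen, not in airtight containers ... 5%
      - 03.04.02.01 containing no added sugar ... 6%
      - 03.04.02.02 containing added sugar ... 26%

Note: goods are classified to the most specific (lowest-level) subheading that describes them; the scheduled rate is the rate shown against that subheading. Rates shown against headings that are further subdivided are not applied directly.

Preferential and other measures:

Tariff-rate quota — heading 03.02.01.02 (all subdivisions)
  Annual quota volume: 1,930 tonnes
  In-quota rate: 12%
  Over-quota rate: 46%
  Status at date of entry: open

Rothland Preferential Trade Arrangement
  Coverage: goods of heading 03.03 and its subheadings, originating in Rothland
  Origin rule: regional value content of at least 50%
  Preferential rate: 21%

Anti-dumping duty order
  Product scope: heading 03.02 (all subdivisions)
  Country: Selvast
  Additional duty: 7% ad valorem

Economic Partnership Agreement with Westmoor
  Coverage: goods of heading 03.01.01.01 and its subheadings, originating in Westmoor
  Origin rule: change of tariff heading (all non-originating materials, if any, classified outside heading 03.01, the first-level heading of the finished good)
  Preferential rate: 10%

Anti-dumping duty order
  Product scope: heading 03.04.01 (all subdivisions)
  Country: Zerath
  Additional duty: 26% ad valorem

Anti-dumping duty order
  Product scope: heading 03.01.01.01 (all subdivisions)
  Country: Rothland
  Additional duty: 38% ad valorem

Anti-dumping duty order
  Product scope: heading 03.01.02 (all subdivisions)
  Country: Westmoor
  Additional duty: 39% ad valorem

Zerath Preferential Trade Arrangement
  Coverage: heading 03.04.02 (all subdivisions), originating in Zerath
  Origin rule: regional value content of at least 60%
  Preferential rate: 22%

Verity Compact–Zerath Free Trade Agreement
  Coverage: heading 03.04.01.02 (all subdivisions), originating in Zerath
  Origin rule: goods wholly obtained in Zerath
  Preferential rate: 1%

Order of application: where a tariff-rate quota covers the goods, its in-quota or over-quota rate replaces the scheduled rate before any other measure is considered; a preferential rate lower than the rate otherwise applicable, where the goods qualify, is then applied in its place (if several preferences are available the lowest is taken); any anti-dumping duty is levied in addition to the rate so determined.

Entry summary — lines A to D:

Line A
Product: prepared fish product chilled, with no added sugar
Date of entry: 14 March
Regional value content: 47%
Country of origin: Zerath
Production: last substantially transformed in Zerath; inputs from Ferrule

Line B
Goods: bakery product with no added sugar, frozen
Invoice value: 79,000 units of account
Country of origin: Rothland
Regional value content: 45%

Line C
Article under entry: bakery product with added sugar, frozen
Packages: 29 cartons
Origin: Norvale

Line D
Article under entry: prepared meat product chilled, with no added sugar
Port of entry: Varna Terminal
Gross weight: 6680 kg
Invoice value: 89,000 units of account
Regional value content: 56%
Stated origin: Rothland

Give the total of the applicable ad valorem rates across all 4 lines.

59%

Line A: prepared fish product → 03.04; chilled → 03.04.02; with no added sugar → 03.04.02.01. Scheduled 6%. Zerath agreement on 03.04.02: RVC < 60%; Zerath agreement on 03.04.01.02: 03.04.02.01 not covered. → 6%.
Line B: bakery product → 03.02; frozen → 03.02.01; with no added sugar → 03.02.01.01. Scheduled 26%. Rothland agreement on 03.03: 03.02.01.01 not covered. → 26%.
Line C: bakery product → 03.02; frozen → 03.02.01; with added sugar → 03.02.01.02. Scheduled 21%. quota on 03.02.01.02 open → in-quota 12%. → 12%.
Line D: prepared meat product → 03.01; chilled → 03.01.02; with no added sugar → 03.01.02.02. Scheduled 15%. Rothland agreement on 03.03: 03.01.02.02 not covered. → 15%.
Sum: 6% + 26% + 12% + 15% = 59%.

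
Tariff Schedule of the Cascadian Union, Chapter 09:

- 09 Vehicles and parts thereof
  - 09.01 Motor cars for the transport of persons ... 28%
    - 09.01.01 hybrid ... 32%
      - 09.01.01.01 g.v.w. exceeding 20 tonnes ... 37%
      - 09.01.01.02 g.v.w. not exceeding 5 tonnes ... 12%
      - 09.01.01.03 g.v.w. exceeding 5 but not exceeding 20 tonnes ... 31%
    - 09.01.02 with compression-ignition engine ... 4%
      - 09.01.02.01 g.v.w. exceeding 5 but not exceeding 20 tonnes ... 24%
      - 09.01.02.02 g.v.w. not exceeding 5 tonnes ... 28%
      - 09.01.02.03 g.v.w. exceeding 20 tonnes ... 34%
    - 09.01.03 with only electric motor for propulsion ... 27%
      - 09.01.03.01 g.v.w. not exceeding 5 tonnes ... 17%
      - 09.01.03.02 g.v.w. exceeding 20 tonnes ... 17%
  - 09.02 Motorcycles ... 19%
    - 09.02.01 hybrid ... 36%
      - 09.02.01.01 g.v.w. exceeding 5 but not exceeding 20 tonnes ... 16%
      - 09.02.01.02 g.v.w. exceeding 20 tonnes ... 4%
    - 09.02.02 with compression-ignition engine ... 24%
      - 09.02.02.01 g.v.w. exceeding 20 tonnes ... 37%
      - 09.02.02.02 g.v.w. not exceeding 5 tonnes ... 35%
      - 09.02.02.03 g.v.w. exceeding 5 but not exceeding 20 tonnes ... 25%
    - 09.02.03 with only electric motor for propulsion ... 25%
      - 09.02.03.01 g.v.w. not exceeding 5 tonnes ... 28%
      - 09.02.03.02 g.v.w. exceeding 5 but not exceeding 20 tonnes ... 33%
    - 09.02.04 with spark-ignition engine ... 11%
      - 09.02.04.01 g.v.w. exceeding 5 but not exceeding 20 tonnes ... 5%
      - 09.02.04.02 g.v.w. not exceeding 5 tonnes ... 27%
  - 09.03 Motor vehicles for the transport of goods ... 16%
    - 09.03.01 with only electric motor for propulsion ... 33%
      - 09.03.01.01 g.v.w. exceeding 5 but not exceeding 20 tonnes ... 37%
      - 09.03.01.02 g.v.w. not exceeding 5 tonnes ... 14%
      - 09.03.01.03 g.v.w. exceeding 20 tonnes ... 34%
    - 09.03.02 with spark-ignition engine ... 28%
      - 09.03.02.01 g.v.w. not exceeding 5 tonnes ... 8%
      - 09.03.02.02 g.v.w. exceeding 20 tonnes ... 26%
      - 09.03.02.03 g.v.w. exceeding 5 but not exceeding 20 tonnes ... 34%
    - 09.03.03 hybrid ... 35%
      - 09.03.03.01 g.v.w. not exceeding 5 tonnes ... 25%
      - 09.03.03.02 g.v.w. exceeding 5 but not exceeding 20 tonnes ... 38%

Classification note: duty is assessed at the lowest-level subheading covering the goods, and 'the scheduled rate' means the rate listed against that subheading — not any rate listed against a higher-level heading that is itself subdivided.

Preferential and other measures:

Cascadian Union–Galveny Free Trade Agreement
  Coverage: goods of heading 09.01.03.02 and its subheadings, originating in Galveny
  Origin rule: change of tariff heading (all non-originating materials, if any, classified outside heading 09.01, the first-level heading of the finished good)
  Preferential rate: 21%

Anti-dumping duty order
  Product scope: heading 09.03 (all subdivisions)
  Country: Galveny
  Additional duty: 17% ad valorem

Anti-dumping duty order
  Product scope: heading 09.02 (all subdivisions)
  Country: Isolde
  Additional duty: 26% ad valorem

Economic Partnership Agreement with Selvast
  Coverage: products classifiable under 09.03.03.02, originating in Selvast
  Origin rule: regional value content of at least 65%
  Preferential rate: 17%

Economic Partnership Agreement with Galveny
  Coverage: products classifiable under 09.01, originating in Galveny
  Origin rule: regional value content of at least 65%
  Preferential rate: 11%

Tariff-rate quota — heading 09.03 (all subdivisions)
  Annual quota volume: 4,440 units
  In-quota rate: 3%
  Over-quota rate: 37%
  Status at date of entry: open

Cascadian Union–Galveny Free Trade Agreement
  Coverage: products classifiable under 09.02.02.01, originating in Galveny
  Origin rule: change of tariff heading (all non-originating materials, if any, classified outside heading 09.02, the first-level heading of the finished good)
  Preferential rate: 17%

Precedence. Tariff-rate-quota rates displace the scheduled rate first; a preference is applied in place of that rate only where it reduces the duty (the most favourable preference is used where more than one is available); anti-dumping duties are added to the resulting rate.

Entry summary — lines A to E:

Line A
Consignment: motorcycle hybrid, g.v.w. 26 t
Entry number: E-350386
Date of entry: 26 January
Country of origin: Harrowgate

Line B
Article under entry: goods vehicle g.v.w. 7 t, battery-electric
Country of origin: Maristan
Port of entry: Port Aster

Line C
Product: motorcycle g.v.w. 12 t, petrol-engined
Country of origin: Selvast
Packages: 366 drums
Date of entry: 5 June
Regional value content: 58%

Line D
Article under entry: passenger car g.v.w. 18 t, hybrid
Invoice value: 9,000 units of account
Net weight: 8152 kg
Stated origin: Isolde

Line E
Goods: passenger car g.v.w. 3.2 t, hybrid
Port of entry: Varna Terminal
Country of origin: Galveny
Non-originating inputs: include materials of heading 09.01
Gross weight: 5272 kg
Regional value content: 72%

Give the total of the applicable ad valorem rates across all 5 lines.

54%

Line A: motorcycle → 09.02; hybrid → 09.02.01; g.v.w. 26 t → 09.02.01.02. Scheduled 4%. No special measure applies. → 4%.
Line B: goods vehicle → 09.03; battery-electric → 09.03.01; g.v.w. 7 t → 09.03.01.01. Scheduled 37%. quota on 09.03 open → in-quota 3%. → 3%.
Line C: motorcycle → 09.02; petrol-engined → 09.02.04; g.v.w. 12 t → 09.02.04.01. Scheduled 5%. Selvast agreement on 09.03.03.02: 09.02.04.01 not covered. → 5%.
Line D: passenger car → 09.01; hybrid → 09.01.01; g.v.w. 18 t → 09.01.01.03. Scheduled 31%. No special measure applies. → 31%.
Line E: passenger car → 09.01; hybrid → 09.01.01; g.v.w. 3.2 t → 09.01.01.02. Scheduled 12%. Galveny agreement on 09.01.03.02: 09.01.01.02 not covered; Galveny agreement on 09.01: RVC ≥ 65% → 11% available; Galveny agreement on 09.02.02.01: 09.01.01.02 not covered; preferential 11%. → 11%.
Sum: 4% + 3% + 5% + 31% + 11% = 54%.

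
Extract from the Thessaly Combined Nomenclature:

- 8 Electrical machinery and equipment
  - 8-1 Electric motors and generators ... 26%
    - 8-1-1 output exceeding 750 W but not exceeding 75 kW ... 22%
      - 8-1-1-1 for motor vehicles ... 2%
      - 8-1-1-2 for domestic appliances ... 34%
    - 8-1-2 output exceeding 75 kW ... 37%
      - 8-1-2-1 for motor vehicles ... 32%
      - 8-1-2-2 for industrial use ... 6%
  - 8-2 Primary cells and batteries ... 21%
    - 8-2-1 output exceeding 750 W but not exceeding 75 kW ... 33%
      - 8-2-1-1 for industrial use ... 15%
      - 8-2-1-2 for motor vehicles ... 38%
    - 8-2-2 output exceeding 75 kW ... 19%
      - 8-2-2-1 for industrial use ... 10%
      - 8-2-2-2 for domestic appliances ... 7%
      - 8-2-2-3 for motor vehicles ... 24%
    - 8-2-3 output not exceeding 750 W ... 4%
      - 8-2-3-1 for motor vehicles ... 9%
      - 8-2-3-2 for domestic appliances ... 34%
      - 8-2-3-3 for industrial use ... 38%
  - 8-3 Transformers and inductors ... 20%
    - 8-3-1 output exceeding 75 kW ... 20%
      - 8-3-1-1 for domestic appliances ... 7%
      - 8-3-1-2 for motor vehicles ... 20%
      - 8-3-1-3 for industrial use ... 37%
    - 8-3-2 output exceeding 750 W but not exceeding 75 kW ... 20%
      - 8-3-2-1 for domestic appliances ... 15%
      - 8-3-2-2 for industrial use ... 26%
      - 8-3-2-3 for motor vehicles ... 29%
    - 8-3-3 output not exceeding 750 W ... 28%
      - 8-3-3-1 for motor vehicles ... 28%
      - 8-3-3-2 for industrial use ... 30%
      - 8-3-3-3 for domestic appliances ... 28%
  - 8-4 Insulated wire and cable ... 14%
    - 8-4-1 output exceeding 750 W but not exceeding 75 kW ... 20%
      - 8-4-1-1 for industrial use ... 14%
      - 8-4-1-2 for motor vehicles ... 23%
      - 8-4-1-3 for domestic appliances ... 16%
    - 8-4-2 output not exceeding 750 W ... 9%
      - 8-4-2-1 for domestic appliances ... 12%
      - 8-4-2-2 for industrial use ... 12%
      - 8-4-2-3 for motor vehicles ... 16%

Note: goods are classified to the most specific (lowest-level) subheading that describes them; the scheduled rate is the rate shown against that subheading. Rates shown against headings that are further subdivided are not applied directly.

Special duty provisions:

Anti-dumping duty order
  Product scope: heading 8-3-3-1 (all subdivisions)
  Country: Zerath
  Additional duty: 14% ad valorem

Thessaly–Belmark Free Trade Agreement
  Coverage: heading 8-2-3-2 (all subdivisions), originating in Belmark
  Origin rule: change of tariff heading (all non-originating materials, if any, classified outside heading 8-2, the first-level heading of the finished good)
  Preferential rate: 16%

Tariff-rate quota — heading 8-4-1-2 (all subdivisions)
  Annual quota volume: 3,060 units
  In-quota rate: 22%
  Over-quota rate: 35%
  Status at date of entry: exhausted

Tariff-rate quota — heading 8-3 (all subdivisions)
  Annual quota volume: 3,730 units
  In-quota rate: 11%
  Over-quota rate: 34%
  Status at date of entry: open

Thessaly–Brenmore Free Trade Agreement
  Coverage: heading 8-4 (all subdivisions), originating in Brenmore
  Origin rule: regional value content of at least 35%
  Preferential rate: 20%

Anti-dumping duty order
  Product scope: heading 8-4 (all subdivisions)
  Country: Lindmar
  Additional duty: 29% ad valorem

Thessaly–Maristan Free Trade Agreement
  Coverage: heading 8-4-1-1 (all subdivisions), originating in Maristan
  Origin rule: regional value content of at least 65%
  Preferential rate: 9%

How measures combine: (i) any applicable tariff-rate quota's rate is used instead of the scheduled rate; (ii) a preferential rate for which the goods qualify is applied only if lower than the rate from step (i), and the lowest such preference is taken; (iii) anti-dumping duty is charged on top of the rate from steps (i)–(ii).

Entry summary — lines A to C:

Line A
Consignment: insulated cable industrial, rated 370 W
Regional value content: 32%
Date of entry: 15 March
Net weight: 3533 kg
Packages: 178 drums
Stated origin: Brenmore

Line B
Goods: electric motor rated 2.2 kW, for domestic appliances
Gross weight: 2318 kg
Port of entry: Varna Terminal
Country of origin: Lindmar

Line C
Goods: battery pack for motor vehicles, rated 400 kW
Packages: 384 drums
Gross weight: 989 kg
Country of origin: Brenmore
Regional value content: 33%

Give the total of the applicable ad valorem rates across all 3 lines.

70%

Line A: insulated cable → 8-4; rated 370 W → 8-4-2; industrial → 8-4-2-2. Scheduled 12%. Brenmore agreement on 8-4: RVC < 35%. → 12%.
Line B: electric motor → 8-1; rated 2.2 kW → 8-1-1; for domestic appliances → 8-1-1-2. Scheduled 34%. No special measure applies. → 34%.
Line C: battery pack → 8-2; rated 400 kW → 8-2-2; for motor vehicles → 8-2-2-3. Scheduled 24%. Brenmore agreement on 8-4: 8-2-2-3 not covered. → 24%.
Sum: 12% + 34% + 24% = 70%.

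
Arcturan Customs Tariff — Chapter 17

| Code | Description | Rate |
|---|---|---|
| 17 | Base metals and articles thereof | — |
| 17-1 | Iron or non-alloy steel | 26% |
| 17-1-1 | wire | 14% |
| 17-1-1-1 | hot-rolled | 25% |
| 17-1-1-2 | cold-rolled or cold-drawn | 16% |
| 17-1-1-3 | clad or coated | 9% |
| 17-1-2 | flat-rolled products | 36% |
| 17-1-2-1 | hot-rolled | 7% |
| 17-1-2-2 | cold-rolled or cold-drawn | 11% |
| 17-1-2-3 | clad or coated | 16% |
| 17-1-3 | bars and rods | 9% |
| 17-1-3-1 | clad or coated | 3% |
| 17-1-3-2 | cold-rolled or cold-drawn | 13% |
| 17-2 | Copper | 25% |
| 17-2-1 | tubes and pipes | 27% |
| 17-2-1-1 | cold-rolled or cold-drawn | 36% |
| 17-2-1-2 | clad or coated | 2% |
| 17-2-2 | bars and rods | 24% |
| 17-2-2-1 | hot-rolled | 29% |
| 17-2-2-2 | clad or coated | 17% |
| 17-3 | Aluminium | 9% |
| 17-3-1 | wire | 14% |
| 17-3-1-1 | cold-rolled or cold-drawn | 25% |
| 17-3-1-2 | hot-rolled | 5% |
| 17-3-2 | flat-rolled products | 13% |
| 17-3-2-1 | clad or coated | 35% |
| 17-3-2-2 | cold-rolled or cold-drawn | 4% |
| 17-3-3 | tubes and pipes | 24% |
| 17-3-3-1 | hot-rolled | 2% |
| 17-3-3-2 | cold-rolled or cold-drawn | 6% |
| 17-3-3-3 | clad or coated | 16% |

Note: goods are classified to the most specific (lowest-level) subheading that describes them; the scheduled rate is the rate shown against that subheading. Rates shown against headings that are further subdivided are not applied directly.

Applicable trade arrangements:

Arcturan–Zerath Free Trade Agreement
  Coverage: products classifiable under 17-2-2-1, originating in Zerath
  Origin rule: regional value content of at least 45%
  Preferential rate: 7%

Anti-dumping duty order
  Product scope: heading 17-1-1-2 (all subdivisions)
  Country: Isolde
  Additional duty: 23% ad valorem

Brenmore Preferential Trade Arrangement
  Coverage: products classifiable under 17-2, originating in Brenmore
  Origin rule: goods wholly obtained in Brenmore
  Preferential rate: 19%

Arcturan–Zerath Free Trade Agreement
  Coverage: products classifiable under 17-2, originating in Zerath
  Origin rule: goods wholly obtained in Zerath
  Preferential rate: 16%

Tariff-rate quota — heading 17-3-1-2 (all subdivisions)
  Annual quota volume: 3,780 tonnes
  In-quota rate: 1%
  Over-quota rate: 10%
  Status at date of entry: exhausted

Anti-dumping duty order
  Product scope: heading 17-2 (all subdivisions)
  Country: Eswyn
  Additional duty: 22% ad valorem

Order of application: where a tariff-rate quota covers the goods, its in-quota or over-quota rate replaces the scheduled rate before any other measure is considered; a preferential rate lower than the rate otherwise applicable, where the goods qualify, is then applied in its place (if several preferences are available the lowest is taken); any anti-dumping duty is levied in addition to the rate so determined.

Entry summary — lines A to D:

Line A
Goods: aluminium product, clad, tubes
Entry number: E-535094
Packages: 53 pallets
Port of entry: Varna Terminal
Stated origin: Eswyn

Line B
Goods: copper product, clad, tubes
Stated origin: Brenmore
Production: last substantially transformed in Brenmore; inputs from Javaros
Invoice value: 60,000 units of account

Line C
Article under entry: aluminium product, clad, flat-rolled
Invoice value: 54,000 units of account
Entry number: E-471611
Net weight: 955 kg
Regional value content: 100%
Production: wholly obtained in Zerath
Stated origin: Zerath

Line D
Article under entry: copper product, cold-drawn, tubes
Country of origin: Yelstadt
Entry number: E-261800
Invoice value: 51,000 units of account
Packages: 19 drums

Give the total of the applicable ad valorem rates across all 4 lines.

89%

Line A: aluminium → 17-3; tubes → 17-3-3; clad → 17-3-3-3. Scheduled 16%. No special measure applies. → 16%.
Line B: copper → 17-2; tubes → 17-2-1; clad → 17-2-1-2. Scheduled 2%. Brenmore agreement on 17-2: not wholly obtained. → 2%.
Line C: aluminium → 17-3; flat-rolled → 17-3-2; clad → 17-3-2-1. Scheduled 35%. Zerath agreement on 17-2-2-1: 17-3-2-1 not covered; Zerath agreement on 17-2: 17-3-2-1 not covered. → 35%.
Line D: copper → 17-2; tubes → 17-2-1; cold-drawn → 17-2-1-1. Scheduled 36%. No special measure applies. → 36%.
Sum: 16% + 2% + 35% + 36% = 89%.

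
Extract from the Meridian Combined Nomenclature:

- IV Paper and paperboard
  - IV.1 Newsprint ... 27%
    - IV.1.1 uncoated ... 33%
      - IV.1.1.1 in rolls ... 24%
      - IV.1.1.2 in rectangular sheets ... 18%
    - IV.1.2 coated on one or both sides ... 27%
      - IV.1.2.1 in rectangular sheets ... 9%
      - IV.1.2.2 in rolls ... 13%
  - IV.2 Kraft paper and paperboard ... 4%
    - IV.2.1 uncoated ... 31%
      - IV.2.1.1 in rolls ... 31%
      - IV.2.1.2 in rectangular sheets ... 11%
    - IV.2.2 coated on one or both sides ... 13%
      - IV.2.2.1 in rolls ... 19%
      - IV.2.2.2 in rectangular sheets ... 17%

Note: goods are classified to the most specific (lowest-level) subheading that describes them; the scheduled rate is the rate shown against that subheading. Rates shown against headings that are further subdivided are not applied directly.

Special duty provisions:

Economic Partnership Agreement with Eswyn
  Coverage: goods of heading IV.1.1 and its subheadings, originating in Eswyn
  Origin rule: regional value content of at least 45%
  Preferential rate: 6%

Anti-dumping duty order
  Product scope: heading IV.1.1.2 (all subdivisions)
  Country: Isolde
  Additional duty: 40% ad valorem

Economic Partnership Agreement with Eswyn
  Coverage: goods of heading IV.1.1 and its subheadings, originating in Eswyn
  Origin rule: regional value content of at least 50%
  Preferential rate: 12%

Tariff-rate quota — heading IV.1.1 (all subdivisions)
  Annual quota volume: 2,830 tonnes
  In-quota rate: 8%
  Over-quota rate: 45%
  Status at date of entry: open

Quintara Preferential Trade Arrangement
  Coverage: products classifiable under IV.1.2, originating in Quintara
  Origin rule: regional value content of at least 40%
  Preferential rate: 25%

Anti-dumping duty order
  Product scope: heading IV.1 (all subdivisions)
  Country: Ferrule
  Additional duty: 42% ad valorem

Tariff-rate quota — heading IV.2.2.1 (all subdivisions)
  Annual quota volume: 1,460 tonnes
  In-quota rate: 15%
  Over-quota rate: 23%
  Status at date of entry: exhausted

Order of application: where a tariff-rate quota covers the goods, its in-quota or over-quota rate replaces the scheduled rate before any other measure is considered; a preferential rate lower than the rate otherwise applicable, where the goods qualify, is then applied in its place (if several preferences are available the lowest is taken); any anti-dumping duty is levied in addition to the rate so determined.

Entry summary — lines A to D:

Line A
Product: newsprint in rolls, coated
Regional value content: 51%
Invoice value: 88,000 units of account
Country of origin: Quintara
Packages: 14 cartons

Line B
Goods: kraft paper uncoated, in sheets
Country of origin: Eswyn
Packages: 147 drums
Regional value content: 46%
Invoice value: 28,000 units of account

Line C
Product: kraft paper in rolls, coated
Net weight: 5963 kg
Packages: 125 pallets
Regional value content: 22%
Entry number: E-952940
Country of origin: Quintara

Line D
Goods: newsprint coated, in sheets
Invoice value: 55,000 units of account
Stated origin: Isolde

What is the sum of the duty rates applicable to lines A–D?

56%

Line A: newsprint → IV.1; coated → IV.1.2; in rolls → IV.1.2.2. Scheduled 13%. Quintara agreement on IV.1.2: RVC ≥ 40% → 25% available; preference 25% not lower than 13% → no reduction. → 13%.
Line B: kraft paper → IV.2; uncoated → IV.2.1; in sheets → IV.2.1.2. Scheduled 11%. Eswyn agreement on IV.1.1: IV.2.1.2 not covered; Eswyn agreement on IV.1.1: IV.2.1.2 not covered. → 11%.
Line C: kraft paper → IV.2; coated → IV.2.2; in rolls → IV.2.2.1. Scheduled 19%. quota on IV.2.2.1 exhausted → over-quota 23%; Quintara agreement on IV.1.2: IV.2.2.1 not covered. → 23%.
Line D: newsprint → IV.1; coated → IV.1.2; in sheets → IV.1.2.1. Scheduled 9%. No special measure applies. → 9%.
Sum: 13% + 11% + 23% + 9% = 56%.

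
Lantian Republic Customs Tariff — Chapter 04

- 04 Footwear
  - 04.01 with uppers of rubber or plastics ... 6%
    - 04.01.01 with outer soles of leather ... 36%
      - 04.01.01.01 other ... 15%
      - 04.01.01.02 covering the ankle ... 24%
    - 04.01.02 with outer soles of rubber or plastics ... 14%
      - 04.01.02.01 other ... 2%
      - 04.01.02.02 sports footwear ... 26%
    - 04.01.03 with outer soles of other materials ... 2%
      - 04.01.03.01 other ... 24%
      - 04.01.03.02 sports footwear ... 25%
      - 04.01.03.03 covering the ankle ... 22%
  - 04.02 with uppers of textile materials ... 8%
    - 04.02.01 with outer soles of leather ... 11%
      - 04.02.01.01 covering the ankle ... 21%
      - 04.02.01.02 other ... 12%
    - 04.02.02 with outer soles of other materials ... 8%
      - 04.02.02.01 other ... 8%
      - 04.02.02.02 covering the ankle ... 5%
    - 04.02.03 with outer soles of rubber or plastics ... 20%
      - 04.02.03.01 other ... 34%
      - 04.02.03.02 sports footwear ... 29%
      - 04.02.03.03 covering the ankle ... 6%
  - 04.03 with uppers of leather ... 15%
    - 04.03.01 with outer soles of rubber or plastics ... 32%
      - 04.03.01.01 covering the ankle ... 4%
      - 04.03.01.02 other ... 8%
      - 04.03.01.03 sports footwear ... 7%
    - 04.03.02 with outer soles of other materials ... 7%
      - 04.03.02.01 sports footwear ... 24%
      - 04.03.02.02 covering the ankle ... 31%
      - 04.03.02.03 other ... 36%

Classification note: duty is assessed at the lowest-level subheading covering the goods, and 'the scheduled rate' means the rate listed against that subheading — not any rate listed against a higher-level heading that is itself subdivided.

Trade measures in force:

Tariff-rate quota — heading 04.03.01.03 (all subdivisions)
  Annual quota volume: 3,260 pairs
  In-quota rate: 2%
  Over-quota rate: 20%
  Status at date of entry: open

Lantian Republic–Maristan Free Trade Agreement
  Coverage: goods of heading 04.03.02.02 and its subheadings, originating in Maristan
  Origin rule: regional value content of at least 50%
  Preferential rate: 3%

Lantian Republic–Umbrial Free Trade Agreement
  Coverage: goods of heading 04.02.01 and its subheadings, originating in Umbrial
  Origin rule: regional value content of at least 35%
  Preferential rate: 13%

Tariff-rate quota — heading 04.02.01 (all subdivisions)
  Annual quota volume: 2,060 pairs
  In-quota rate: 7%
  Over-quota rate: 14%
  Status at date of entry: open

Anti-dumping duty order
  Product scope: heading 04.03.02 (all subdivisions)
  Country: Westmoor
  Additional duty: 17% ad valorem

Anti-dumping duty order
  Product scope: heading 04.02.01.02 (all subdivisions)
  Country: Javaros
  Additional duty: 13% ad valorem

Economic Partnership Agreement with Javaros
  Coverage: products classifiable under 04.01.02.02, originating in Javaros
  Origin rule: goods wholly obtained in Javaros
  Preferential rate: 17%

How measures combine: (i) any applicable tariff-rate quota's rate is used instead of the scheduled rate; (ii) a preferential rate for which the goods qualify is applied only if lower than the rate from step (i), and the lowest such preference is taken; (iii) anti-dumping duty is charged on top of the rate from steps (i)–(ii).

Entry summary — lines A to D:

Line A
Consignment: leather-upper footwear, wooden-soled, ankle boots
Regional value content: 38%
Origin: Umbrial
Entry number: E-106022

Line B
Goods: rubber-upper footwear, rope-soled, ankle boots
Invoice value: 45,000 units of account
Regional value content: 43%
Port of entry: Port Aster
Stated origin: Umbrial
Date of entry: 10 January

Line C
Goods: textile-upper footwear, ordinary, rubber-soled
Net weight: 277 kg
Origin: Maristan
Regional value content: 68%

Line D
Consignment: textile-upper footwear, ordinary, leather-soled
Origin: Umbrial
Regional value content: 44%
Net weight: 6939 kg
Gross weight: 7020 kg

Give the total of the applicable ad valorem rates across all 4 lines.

94%

Line A: leather-upper → 04.03; wooden-soled → 04.03.02; ankle boots → 04.03.02.02. Scheduled 31%. Umbrial agreement on 04.02.01: 04.03.02.02 not covered. → 31%.
Line B: rubber-upper → 04.01; rope-soled → 04.01.03; ankle boots → 04.01.03.03. Scheduled 22%. Umbrial agreement on 04.02.01: 04.01.03.03 not covered. → 22%.
Line C: textile-upper → 04.02; rubber-soled → 04.02.03; ordinary → 04.02.03.01. Scheduled 34%. Maristan agreement on 04.03.02.02: 04.02.03.01 not covered. → 34%.
Line D: textile-upper → 04.02; leather-soled → 04.02.01; ordinary → 04.02.01.02. Scheduled 12%. quota on 04.02.01 open → in-quota 7%; Umbrial agreement on 04.02.01: RVC ≥ 35% → 13% available; preference 13% not lower than 7% → no reduction. → 7%.
Sum: 31% + 22% + 34% + 7% = 94%.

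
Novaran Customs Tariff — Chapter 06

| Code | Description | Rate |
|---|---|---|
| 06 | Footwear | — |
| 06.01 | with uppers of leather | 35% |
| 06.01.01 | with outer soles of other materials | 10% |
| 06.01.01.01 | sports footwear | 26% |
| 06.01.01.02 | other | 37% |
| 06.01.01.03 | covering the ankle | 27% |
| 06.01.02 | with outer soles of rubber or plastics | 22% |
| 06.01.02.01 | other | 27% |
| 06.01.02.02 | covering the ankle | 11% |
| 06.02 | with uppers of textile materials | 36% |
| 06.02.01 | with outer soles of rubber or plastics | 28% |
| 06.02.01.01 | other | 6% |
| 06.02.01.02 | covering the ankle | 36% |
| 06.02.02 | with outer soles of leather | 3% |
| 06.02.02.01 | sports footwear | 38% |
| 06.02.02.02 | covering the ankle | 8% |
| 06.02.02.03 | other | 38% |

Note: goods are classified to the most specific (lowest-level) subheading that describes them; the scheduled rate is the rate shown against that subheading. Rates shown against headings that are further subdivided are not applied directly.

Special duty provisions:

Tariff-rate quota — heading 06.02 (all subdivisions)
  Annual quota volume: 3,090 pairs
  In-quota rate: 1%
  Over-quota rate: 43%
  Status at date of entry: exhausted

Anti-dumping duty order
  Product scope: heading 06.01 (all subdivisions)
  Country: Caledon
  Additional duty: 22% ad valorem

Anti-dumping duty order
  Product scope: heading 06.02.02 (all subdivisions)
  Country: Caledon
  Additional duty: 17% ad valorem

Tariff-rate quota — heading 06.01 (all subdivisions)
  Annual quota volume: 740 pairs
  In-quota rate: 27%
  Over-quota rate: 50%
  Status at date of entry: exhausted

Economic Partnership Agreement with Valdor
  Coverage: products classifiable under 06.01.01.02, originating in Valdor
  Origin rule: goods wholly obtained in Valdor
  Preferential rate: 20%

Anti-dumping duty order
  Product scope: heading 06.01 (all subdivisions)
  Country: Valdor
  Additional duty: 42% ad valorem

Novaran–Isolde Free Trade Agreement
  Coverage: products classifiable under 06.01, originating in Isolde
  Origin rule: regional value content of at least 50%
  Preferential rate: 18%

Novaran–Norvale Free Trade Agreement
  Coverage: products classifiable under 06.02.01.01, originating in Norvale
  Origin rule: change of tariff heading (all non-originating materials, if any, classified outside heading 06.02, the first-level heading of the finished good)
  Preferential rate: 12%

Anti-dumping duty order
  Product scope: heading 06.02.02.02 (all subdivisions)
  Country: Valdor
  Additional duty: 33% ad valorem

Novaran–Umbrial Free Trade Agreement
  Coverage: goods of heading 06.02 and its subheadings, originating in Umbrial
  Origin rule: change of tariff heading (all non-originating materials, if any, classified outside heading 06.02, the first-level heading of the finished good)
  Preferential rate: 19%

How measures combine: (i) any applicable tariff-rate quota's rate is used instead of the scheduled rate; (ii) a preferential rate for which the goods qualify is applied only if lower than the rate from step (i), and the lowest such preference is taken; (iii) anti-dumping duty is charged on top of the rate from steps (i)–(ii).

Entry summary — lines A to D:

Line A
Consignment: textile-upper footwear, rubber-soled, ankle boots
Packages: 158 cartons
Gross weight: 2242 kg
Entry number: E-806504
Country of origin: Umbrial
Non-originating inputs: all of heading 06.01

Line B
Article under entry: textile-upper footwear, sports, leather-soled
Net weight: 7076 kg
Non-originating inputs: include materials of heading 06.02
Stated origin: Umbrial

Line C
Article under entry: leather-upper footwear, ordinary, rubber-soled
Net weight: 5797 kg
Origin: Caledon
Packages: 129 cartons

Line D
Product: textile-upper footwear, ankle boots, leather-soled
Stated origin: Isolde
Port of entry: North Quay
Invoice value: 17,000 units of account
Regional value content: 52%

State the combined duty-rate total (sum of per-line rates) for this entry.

177%

Line A: textile-upper → 06.02; rubber-soled → 06.02.01; ankle boots → 06.02.01.02. Scheduled 36%. quota on 06.02 exhausted → over-quota 43%; Umbrial agreement on 06.02: CTH met → 19% available; preferential 19%. → 19%.
Line B: textile-upper → 06.02; leather-soled → 06.02.02; sports → 06.02.02.01. Scheduled 38%. quota on 06.02 exhausted → over-quota 43%; Umbrial agreement on 06.02: CTH not met. → 43%.
Line C: leather-upper → 06.01; rubber-soled → 06.01.02; ordinary → 06.01.02.01. Scheduled 27%. quota on 06.01 exhausted → over-quota 50%; anti-dumping (Caledon, 06.01): +22%; total 50% + 22% = 72%. → 72%.
Line D: textile-upper → 06.02; leather-soled → 06.02.02; ankle boots → 06.02.02.02. Scheduled 8%. quota on 06.02 exhausted → over-quota 43%; Isolde agreement on 06.01: 06.02.02.02 not covered. → 43%.
Sum: 19% + 43% + 72% + 43% = 177%.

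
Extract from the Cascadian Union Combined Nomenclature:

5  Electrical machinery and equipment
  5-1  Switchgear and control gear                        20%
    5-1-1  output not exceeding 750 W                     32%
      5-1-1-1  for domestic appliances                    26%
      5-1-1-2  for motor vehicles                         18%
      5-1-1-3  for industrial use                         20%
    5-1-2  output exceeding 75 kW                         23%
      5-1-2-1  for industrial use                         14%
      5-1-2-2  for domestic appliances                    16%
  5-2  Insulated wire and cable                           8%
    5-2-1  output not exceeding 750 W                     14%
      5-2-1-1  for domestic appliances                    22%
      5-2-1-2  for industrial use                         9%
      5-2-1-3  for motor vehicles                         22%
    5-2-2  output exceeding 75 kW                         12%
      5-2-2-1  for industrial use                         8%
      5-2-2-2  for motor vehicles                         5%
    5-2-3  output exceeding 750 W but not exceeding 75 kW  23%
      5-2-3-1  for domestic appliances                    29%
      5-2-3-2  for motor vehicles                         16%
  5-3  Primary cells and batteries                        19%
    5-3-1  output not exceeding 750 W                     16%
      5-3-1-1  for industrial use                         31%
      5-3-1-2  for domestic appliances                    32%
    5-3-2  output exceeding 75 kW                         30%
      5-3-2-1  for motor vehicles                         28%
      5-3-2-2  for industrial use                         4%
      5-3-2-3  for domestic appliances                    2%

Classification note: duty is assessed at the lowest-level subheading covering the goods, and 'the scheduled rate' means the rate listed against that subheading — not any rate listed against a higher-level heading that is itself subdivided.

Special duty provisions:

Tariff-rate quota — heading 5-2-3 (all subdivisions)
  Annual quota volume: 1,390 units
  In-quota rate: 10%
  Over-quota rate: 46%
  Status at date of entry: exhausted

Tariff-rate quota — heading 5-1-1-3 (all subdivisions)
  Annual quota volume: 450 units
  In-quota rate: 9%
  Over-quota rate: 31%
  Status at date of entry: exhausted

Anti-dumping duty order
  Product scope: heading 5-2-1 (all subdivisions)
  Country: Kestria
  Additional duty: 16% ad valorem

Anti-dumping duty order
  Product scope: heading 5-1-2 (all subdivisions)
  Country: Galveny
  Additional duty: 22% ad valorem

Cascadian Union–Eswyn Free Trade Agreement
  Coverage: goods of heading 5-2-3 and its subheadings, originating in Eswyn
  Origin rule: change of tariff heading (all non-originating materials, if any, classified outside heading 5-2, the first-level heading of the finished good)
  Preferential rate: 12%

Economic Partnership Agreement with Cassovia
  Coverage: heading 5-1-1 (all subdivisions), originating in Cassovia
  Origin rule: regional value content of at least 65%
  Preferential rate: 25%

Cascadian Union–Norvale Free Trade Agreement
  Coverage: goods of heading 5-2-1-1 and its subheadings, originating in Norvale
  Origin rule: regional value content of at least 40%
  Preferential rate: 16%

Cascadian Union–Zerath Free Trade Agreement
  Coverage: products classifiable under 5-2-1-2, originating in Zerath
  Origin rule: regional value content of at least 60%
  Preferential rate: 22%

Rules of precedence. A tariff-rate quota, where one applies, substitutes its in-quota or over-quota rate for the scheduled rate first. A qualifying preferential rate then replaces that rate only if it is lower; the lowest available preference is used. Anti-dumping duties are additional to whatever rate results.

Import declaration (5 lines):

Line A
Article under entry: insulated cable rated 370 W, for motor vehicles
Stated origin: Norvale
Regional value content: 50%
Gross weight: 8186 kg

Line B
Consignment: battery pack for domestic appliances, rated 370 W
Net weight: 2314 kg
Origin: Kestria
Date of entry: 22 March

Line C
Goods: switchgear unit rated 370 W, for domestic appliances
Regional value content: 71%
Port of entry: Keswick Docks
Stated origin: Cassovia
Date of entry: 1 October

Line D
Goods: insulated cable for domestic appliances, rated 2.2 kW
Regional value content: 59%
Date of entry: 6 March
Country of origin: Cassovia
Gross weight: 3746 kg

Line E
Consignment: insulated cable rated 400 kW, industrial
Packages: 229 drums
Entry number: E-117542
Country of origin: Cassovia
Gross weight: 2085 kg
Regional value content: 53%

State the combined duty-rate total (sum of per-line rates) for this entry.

133%

Line A: insulated cable → 5-2; rated 370 W → 5-2-1; for motor vehicles → 5-2-1-3. Scheduled 22%. Norvale agreement on 5-2-1-1: 5-2-1-3 not covered. → 22%.
Line B: battery pack → 5-3; rated 370 W → 5-3-1; for domestic appliances → 5-3-1-2. Scheduled 32%. No special measure applies. → 32%.
Line C: switchgear unit → 5-1; rated 370 W → 5-1-1; for domestic appliances → 5-1-1-1. Scheduled 26%. Cassovia agreement on 5-1-1: RVC ≥ 65% → 25% available; preferential 25%. → 25%.
Line D: insulated cable → 5-2; rated 2.2 kW → 5-2-3; for domestic appliances → 5-2-3-1. Scheduled 29%. quota on 5-2-3 exhausted → over-quota 46%; Cassovia agreement on 5-1-1: 5-2-3-1 not covered. → 46%.
Line E: insulated cable → 5-2; rated 400 kW → 5-2-2; industrial → 5-2-2-1. Scheduled 8%. Cassovia agreement on 5-1-1: 5-2-2-1 not covered. → 8%.
Sum: 22% + 32% + 25% + 46% + 8% = 133%.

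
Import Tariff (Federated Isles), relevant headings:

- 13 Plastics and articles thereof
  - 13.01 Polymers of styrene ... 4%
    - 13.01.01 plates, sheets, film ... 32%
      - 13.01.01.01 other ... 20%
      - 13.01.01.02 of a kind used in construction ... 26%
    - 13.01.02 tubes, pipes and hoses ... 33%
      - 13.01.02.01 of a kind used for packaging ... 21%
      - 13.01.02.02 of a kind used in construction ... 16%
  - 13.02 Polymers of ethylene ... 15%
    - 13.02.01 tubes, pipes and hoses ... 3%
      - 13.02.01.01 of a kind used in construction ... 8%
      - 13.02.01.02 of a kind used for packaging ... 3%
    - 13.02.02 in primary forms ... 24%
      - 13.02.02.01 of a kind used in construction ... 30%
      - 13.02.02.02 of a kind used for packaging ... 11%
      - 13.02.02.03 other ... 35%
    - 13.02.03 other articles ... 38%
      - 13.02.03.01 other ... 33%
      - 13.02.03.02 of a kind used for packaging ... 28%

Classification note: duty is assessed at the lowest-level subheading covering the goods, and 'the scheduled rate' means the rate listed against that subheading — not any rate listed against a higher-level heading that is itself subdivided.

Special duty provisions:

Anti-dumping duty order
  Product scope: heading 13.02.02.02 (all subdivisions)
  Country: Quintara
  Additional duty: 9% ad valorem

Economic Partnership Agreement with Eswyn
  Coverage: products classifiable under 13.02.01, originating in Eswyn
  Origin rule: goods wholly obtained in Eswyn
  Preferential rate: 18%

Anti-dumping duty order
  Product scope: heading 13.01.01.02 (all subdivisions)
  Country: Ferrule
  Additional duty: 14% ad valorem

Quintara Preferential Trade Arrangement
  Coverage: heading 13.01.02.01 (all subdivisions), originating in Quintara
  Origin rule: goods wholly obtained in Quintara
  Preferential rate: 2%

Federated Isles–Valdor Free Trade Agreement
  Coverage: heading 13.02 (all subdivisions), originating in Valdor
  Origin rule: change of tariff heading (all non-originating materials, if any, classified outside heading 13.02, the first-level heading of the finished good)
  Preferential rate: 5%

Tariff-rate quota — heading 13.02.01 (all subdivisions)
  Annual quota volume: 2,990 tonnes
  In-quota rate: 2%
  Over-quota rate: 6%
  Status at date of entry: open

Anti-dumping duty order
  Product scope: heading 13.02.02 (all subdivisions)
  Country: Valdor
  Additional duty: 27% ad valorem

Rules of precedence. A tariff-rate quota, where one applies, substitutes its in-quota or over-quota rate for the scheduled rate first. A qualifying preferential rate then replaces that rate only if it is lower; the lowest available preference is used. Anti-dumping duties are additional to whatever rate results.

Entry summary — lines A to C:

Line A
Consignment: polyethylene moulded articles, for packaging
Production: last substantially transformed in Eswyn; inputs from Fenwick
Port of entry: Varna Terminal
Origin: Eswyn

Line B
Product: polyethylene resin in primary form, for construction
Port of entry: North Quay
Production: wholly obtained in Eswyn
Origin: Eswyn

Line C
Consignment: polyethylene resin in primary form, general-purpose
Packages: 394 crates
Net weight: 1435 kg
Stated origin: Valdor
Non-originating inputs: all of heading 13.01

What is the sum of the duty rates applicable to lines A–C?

90%

Line A: polyethylene → 13.02; moulded articles → 13.02.03; for packaging → 13.02.03.02. Scheduled 28%. Eswyn agreement on 13.02.01: 13.02.03.02 not covered. → 28%.
Line B: polyethylene → 13.02; resin in primary form → 13.02.02; for construction → 13.02.02.01. Scheduled 30%. Eswyn agreement on 13.02.01: 13.02.02.01 not covered. → 30%.
Line C: polyethylene → 13.02; resin in primary form → 13.02.02; general-purpose → 13.02.02.03. Scheduled 35%. Valdor agreement on 13.02: CTH met → 5% available; preferential 5%; anti-dumping (Valdor, 13.02.02): +27%; total 5% + 27% = 32%. → 32%.
Sum: 28% + 30% + 32% = 90%.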